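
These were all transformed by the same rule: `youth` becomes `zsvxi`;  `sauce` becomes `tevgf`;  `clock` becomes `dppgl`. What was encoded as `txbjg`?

staff

Shifts by position in youth: pos 0: y→z (+1), pos 1: o→s (+4), pos 2: u→v (+1), pos 3: t→x (+4) — repeating every 2. It's a Vigenère-style cipher with numeric key [1,4]: position i shifts by key[i mod 2].
Undoing it on txbjg: t−1=s, x−4=t, b−1=a, j−4=f, g−1=f.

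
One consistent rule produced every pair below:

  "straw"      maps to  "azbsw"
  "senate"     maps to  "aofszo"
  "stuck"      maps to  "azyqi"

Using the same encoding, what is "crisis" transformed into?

qbkaka

This is an affine cipher: with a=0,…,z=25, each position x becomes (25x+18) mod 26.
Applying it to crisis: c(2)→25·2+18≡16=q; r(17)→25·17+18≡1=b; i(8)→25·8+18≡10=k; s(18)→25·18+18≡0=a; i(8)→25·8+18≡10=k; s(18)→25·18+18≡0=a (all mod 26).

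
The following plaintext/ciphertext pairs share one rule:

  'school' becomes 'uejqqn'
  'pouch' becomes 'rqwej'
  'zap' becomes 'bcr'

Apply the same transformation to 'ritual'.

tkvwcn

Compare letters: s→u is +2, c→e is +2, h→j is +2 — a constant shift. This is a Caesar cipher with shift 2.
On ritual: r+2=t, i+2=k, t+2=v, u+2=w, a+2=c, l+2=n.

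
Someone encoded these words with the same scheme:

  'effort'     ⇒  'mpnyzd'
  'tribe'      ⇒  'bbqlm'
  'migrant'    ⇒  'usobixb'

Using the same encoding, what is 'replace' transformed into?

zoxvimm

Shifts by position in effort: pos 0: e→m (+8), pos 1: f→p (+10), pos 2: f→n (+8), pos 3: o→y (+10) — repeating every 2. The shifts repeat in a cycle of length 2: positions 0,1,… shift by +8, +10, then the pattern repeats.
On replace: r+8=z, e+10=o, p+8=x, l+10=v, a+8=i, c+10=m, e+8=m.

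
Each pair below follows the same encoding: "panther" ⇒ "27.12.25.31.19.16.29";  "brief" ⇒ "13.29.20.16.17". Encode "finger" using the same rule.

p is letter #16 and maps to 27: an offset of 11. Letters become their 1-based position plus 11 (so a→12, b→13, …).
For finger: f=6→17, i=9→20, n=14→25, g=7→18, e=5→16, r=18→29.

17.20.25.18.16.29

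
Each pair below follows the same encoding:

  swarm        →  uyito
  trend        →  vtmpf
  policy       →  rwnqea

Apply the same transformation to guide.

The shift depends on letter class: consonant s→u is +2, but vowel a→i is +8. Vowels shift forward by 8 and consonants shift forward by 2.
For guide: g(cons)+2=i, u(vowel)+8=c, i(vowel)+8=q, d(cons)+2=f, e(vowel)+8=m.

icqfm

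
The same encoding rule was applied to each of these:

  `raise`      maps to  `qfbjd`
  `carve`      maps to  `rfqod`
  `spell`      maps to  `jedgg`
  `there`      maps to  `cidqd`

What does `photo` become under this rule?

eilcl

r(17)→q(16) and a(0)→f(5) fit y≡19x+5 (mod 26); the inverse of 19 mod 26 is 11. Treating letters as 0–25, the rule is x ↦ 19x + 5 (mod 26).
For photo: p(15)→19·15+5≡4=e; h(7)→19·7+5≡8=i; o(14)→19·14+5≡11=l; t(19)→19·19+5≡2=c; o(14)→19·14+5≡11=l (all mod 26).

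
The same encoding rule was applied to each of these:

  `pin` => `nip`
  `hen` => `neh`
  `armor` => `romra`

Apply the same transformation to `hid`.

The word is simply reversed.
On hid: reverse → dih.

dih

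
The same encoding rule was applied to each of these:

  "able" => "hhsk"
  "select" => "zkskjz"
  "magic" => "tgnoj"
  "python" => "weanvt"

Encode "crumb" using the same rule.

Shifts by position in able: pos 0: a→h (+7), pos 1: b→h (+6), pos 2: l→s (+7), pos 3: e→k (+6) — repeating every 2. It's a Vigenère-style cipher with numeric key [7,6]: position i shifts by key[i mod 2].
For crumb: c+7=j, r+6=x, u+7=b, m+6=s, b+7=i.

jxbsi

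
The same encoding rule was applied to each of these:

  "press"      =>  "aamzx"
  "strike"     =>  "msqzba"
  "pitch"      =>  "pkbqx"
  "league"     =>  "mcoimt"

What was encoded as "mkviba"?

stance

The output letters match the input read backwards, each shifted +8: press reversed is sserp. Read the word backwards and shift each letter +8.
Decoding mkviba: shift back: m−8=e, k−8=c, v−8=n, i−8=a, b−8=t, a−8=s → ecnats; then reverse → stance.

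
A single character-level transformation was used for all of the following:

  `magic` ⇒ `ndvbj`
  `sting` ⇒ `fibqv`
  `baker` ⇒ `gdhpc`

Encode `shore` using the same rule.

fytcp

m(12)→n(13) and a(0)→d(3) fit y≡3x+3 (mod 26); the inverse of 3 mod 26 is 9. This is an affine cipher: with a=0,…,z=25, each position x becomes (3x+3) mod 26.
For shore: s(18)→3·18+3≡5=f; h(7)→3·7+3≡24=y; o(14)→3·14+3≡19=t; r(17)→3·17+3≡2=c; e(4)→3·4+3≡15=p (all mod 26).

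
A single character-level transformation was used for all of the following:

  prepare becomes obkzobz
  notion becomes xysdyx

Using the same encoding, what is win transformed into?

xsg

Two steps: reverse the string, then apply a Caesar shift of +10.
Applying it to win: reverse → niw; then shift: n+10=x, i+10=s, w+10=g.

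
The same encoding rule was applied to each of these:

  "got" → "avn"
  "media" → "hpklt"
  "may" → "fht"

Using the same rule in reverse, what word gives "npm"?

The output letters match the input read backwards, each shifted +7: got reversed is tog. Two steps: reverse the string, then apply a Caesar shift of +7.
Reversing it on npm: shift back: n−7=g, p−7=i, m−7=f → gif; then reverse → fig.

fig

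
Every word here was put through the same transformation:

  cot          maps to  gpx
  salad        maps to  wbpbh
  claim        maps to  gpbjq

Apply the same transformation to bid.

fjh

The shift depends on letter class: consonant c→g is +4, but vowel o→p is +1. Two shifts are in play — +1 for a/e/i/o/u, +4 for every other letter.
For bid: b(cons)+4=f, i(vowel)+1=j, d(cons)+4=h.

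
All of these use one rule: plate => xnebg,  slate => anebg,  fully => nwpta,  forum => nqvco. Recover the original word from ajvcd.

shrub

Shifts by position in plate: pos 0: p→x (+8), pos 1: l→n (+2), pos 2: a→e (+4), pos 3: t→b (+8), pos 4: e→g (+2) — repeating every 3. A repeating key of period 3 is used — shifts +8, +2, +4 over and over.
Undoing it on ajvcd: a−8=s, j−2=h, v−4=r, c−8=u, d−2=b.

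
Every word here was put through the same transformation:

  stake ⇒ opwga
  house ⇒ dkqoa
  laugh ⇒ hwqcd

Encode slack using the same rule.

ohwyg

Each letter is shifted forward by 22 in the alphabet (a Caesar shift of +22).
On slack: s+22=o, l+22=h, a+22=w, c+22=y, k+22=g.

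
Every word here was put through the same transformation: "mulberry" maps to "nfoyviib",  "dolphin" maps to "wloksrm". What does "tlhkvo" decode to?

Each pair mirrors across the alphabet (m↔n, u↔f, l↔o): positions sum to 25. Each letter is replaced by its mirror in the alphabet: a↔z, b↔y, c↔x, and so on (the Atbash cipher).
Decoding tlhkvo: t↔g, l↔o, h↔s, k↔p, v↔e, o↔l.

gospel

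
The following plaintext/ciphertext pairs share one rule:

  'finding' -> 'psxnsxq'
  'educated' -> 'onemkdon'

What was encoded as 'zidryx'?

python

Compare letters: f→p is +10, i→s is +10, n→x is +10 — a constant shift. This is a Caesar cipher with shift 10.
Reversing it on zidryx: z−10=p, i−10=y, d−10=t, r−10=h, y−10=o, x−10=n.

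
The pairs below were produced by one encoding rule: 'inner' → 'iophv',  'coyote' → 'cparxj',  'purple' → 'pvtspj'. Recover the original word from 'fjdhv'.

Each letter shifts forward by its position index (0, 1, 2, …) — the shift grows by one for each successive letter.
Undoing it on fjdhv: f−0=f, j−1=i, d−2=b, h−3=e, v−4=r.

fiber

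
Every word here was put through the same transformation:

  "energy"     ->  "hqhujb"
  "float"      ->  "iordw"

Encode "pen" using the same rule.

shq

Compare letters: e→h is +3, n→q is +3, e→h is +3 — a constant shift. Every letter moves 3 places later in the alphabet, wrapping around z→a.
Applying it to pen: p+3=s, e+3=h, n+3=q.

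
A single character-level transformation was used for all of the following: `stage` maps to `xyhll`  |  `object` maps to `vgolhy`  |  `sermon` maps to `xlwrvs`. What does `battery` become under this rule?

ghyylwd

The rule splits by letter class: vowels +7, consonants +5.
Applying it to battery: b(cons)+5=g, a(vowel)+7=h, t(cons)+5=y, t(cons)+5=y, e(vowel)+7=l, r(cons)+5=w, y(cons)+5=d.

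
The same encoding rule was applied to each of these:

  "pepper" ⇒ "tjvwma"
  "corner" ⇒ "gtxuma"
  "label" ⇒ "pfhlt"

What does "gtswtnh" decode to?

complex

In pepper: p→t is +4, e→j is +5, p→v is +6, p→w is +7 — the shift increases by 1 each position. The shift increases by 1 at each position, starting from +4: 4, 5, 6, ….
Decoding gtswtnh: g−4=c, t−5=o, s−6=m, w−7=p, t−8=l, n−9=e, h−10=x.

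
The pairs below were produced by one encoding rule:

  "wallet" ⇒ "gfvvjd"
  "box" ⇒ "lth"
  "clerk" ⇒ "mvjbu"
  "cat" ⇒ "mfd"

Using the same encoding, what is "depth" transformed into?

The shift depends on letter class: consonant w→g is +10, but vowel a→f is +5. Vowels shift forward by 5 and consonants shift forward by 10.
Applying it to depth: d(cons)+10=n, e(vowel)+5=j, p(cons)+10=z, t(cons)+10=d, h(cons)+10=r.

njzdr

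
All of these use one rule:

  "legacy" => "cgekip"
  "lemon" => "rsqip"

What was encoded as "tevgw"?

scrap

The output letters match the input read backwards, each shifted +4: legacy reversed is ycagel. Two steps: reverse the string, then apply a Caesar shift of +4.
Decoding tevgw: shift back: t−4=p, e−4=a, v−4=r, g−4=c, w−4=s → parcs; then reverse → scrap.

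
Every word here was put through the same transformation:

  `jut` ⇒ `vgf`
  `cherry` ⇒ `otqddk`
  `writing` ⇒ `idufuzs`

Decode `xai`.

low

Every letter moves 12 places later in the alphabet, wrapping around z→a.
Decoding xai: x−12=l, a−12=o, i−12=w.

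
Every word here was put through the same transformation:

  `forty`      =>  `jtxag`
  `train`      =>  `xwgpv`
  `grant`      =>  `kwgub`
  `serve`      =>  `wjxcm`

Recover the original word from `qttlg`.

In forty: f→j is +4, o→t is +5, r→x is +6, t→a is +7 — the shift increases by 1 each position. Each letter shifts forward by (position + 4), i.e. 4, 5, 6, … — the shift grows by one for each successive letter.
Undoing it on qttlg: q−4=m, t−5=o, t−6=n, l−7=e, g−8=y.

money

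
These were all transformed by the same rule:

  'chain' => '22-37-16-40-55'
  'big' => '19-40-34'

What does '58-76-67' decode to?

With a=1..z=26, the number is 3·pos + 13.
Reversing it on 58-76-67: 58→(58−13)÷3=15=o, 76→(76−13)÷3=21=u, 67→(67−13)÷3=18=r.

our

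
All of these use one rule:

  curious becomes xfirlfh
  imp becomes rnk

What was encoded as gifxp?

truck

This is the alphabet-reversal cipher (Atbash): a becomes z, b becomes y, etc.
Reversing it on gifxp: g↔t, i↔r, f↔u, x↔c, p↔k.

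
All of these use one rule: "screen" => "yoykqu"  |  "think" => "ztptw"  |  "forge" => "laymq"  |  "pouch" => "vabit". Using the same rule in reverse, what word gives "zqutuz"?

tennis

Shifts by position in screen: pos 0: s→y (+6), pos 1: c→o (+12), pos 2: r→y (+7), pos 3: e→k (+6), pos 4: e→q (+12), pos 5: n→u (+7) — repeating every 3. A repeating key of period 3 is used — shifts +6, +12, +7 over and over.
Reversing it on zqutuz: z−6=t, q−12=e, u−7=n, t−6=n, u−12=i, z−7=s.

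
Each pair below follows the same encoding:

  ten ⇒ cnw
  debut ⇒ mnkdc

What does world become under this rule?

Compare letters: t→c is +9, e→n is +9, n→w is +9 — a constant shift. Each letter is shifted forward by 9 in the alphabet (a Caesar shift of +9).
Applying it to world: w+9=f, o+9=x, r+9=a, l+9=u, d+9=m.

fxaum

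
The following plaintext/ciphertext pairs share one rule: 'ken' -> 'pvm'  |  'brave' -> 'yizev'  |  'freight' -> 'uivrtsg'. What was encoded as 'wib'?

dry

Each pair mirrors across the alphabet (k↔p, e↔v, n↔m): positions sum to 25. This is the alphabet-reversal cipher (Atbash): a becomes z, b becomes y, etc.
Undoing it on wib: w↔d, i↔r, b↔y.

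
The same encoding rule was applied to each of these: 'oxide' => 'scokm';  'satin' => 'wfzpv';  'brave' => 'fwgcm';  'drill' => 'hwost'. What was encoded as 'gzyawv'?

The shift increases by 1 at each position, starting from +4: 4, 5, 6, ….
Undoing it on gzyawv: g−4=c, z−5=u, y−6=s, a−7=t, w−8=o, v−9=m.

custom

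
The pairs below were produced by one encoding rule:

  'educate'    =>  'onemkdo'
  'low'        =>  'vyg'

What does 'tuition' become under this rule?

Every letter moves 10 places later in the alphabet, wrapping around z→a.
On tuition: t+10=d, u+10=e, i+10=s, t+10=d, i+10=s, o+10=y, n+10=x.

desdsyx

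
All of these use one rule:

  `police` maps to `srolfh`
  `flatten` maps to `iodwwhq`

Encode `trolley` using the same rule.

Compare letters: p→s is +3, o→r is +3, l→o is +3 — a constant shift. Each letter is shifted forward by 3 in the alphabet (a Caesar shift of +3).
For trolley: t+3=w, r+3=u, o+3=r, l+3=o, l+3=o, e+3=h, y+3=b.

wuroohb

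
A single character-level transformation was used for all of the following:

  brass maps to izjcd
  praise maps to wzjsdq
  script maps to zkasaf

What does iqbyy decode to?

bison

In brass: b→i is +7, r→z is +8, a→j is +9, s→c is +10 — the shift increases by 1 each position. Letter i (0-indexed) is shifted by i+7, so successive shifts are 7, 8, 9, ….
Undoing it on iqbyy: i−7=b, q−8=i, b−9=s, y−10=o, y−11=n.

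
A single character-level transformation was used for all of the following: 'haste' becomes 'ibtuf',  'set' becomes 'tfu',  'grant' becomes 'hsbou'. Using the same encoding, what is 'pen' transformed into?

Compare letters: h→i is +1, a→b is +1, s→t is +1 — a constant shift. This is a Caesar cipher with shift 1.
On pen: p+1=q, e+1=f, n+1=o.

qfo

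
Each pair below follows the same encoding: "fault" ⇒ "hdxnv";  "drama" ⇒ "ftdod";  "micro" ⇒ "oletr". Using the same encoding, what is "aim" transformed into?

The shift depends on letter class: consonant f→h is +2, but vowel a→d is +3. Two shifts are in play — +3 for a/e/i/o/u, +2 for every other letter.
On aim: a(vowel)+3=d, i(vowel)+3=l, m(cons)+2=o.

dlo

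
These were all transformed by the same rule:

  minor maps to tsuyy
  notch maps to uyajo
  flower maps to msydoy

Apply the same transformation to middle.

tskkso

The rule splits by letter class: vowels +10, consonants +7.
Applying it to middle: m(cons)+7=t, i(vowel)+10=s, d(cons)+7=k, d(cons)+7=k, l(cons)+7=s, e(vowel)+10=o.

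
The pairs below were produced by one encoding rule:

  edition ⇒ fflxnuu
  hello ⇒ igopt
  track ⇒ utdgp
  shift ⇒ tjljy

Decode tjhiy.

In edition: e→f is +1, d→f is +2, i→l is +3, t→x is +4 — the shift increases by 1 each position. Letter i (0-indexed) is shifted by i+1, so successive shifts are 1, 2, 3, ….
Decoding tjhiy: t−1=s, j−2=h, h−3=e, i−4=e, y−5=t.

sheet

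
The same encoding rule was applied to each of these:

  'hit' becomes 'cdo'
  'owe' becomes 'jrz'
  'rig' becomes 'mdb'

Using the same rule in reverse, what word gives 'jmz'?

Compare letters: h→c is +21, i→d is +21, t→o is +21 — a constant shift. Every letter moves 21 places later in the alphabet, wrapping around z→a.
Reversing it on jmz: j−21=o, m−21=r, z−21=e.

ore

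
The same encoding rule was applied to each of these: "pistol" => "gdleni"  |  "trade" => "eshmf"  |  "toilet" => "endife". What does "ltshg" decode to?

p(15)→g(6) and i(8)→d(3) fit y≡19x+7 (mod 26); the inverse of 19 mod 26 is 11. Treating letters as 0–25, the rule is x ↦ 19x + 7 (mod 26).
Undoing it on ltshg: l(11)→11·(11−7)≡18=s; t(19)→11·(19−7)≡2=c; s(18)→11·(18−7)≡17=r; h(7)→11·(7−7)≡0=a; g(6)→11·(6−7)≡15=p (all mod 26).

scrap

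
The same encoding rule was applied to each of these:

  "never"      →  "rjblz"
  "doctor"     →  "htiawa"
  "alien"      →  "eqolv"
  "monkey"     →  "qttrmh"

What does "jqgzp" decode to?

In never: n→r is +4, e→j is +5, v→b is +6, e→l is +7 — the shift increases by 1 each position. Letter i (0-indexed) is shifted by i+4, so successive shifts are 4, 5, 6, ….
Decoding jqgzp: j−4=f, q−5=l, g−6=a, z−7=s, p−8=h.

flash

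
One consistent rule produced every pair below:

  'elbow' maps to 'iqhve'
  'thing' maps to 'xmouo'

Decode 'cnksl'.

yield

The shift increases by 1 at each position, starting from +4: 4, 5, 6, ….
Undoing it on cnksl: c−4=y, n−5=i, k−6=e, s−7=l, l−8=d.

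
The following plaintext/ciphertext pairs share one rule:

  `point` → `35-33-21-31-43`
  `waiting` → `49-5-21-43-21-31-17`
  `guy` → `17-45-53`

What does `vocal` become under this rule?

47-33-9-5-27

p(#16)→35 and o(#15)→33: differences scale by 2, so n = 2·pos + 3. With a=1..z=26, the number is 2·pos + 3.
For vocal: v=22→47, o=15→33, c=3→9, a=1→5, l=12→27.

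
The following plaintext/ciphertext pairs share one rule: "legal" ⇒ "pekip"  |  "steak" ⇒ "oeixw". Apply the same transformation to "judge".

ikhyn

The output letters match the input read backwards, each shifted +4: legal reversed is lagel. Read the word backwards and shift each letter +4.
For judge: reverse → egduj; then shift: e+4=i, g+4=k, d+4=h, u+4=y, j+4=n.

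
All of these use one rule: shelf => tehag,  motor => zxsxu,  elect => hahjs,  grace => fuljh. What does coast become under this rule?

s(18)→t(19) and h(7)→e(4) fit y≡25x+11 (mod 26); the inverse of 25 mod 26 is 25. Treating letters as 0–25, the rule is x ↦ 25x + 11 (mod 26).
On coast: c(2)→25·2+11≡9=j; o(14)→25·14+11≡23=x; a(0)→25·0+11≡11=l; s(18)→25·18+11≡19=t; t(19)→25·19+11≡18=s (all mod 26).

jxlts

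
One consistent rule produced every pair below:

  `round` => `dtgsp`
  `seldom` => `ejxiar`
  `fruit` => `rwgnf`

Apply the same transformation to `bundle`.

nzzixj

A repeating key of period 2 is used — shifts +12, +5 over and over.
For bundle: b+12=n, u+5=z, n+12=z, d+5=i, l+12=x, e+5=j.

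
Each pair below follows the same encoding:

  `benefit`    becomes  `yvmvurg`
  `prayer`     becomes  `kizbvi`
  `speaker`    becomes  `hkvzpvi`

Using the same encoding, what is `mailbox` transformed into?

nzroylc

Each pair mirrors across the alphabet (b↔y, e↔v, n↔m): positions sum to 25. This is the alphabet-reversal cipher (Atbash): a becomes z, b becomes y, etc.
On mailbox: m↔n, a↔z, i↔r, l↔o, b↔y, o↔l, x↔c.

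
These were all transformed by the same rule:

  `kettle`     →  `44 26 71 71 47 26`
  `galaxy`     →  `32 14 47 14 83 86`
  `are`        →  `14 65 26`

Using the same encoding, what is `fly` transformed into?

29 47 86

k(#11)→44 and e(#5)→26: differences scale by 3, so n = 3·pos + 11. Each letter becomes 3×(its alphabet position, a=1..z=26) + 11.
For fly: f=6→29, l=12→47, y=25→86.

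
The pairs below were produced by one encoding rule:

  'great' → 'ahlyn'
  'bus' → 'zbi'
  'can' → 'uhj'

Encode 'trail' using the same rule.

sphya

The output letters match the input read backwards, each shifted +7: great reversed is taerg. Two steps: reverse the string, then apply a Caesar shift of +7.
Applying it to trail: reverse → liart; then shift: l+7=s, i+7=p, a+7=h, r+7=y, t+7=a.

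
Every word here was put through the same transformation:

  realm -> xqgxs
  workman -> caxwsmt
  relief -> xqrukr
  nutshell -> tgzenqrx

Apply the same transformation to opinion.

Shifts by position in realm: pos 0: r→x (+6), pos 1: e→q (+12), pos 2: a→g (+6), pos 3: l→x (+12) — repeating every 2. It's a Vigenère-style cipher with numeric key [6,12]: position i shifts by key[i mod 2].
For opinion: o+6=u, p+12=b, i+6=o, n+12=z, i+6=o, o+12=a, n+6=t.

ubozoat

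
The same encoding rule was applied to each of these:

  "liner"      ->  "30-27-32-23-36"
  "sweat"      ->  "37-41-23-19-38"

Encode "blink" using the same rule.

20-30-27-32-29

l is letter #12 and maps to 30: an offset of 18. The number is (letter's place in the alphabet, a=1) + 18.
Applying it to blink: b=2→20, l=12→30, i=9→27, n=14→32, k=11→29.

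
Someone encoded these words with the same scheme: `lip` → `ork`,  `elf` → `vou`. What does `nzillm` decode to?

maroon

Each pair mirrors across the alphabet (l↔o, i↔r, p↔k): positions sum to 25. Each letter is replaced by its mirror in the alphabet: a↔z, b↔y, c↔x, and so on (the Atbash cipher).
Decoding nzillm: n↔m, z↔a, i↔r, l↔o, l↔o, m↔n.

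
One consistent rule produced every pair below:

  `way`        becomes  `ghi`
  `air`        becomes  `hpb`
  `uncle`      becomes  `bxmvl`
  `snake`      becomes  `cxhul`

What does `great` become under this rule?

The shift depends on letter class: consonant w→g is +10, but vowel a→h is +7. Two shifts are in play — +7 for a/e/i/o/u, +10 for every other letter.
For great: g(cons)+10=q, r(cons)+10=b, e(vowel)+7=l, a(vowel)+7=h, t(cons)+10=d.

qblhd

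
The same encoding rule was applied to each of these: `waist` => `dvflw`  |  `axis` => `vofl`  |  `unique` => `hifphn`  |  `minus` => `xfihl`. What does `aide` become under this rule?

w(22)→d(3) and a(0)→v(21) fit y≡11x+21 (mod 26); the inverse of 11 mod 26 is 19. Treating letters as 0–25, the rule is x ↦ 11x + 21 (mod 26).
For aide: a(0)→11·0+21≡21=v; i(8)→11·8+21≡5=f; d(3)→11·3+21≡2=c; e(4)→11·4+21≡13=n (all mod 26).

vfcn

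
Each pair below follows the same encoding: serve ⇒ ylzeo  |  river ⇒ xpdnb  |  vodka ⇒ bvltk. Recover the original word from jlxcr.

depth

Each letter shifts forward by (position + 6), i.e. 6, 7, 8, … — the shift grows by one for each successive letter.
Reversing it on jlxcr: j−6=d, l−7=e, x−8=p, c−9=t, r−10=h.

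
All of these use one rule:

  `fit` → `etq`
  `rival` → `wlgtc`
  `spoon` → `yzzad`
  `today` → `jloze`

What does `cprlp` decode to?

The output letters match the input read backwards, each shifted +11: fit reversed is tif. The word is reversed, then every letter is shifted forward by 11.
Reversing it on cprlp: shift back: c−11=r, p−11=e, r−11=g, l−11=a, p−11=e → regae; then reverse → eager.

eager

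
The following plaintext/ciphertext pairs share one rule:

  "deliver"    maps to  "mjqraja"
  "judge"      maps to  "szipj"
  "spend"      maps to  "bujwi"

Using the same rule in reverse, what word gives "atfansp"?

roaring

Shifts by position in deliver: pos 0: d→m (+9), pos 1: e→j (+5), pos 2: l→q (+5), pos 3: i→r (+9), pos 4: v→a (+5), pos 5: e→j (+5) — repeating every 3. The shifts repeat in a cycle of length 3: positions 0,1,… shift by +9, +5, +5, then the pattern repeats.
Undoing it on atfansp: a−9=r, t−5=o, f−5=a, a−9=r, n−5=i, s−5=n, p−9=g.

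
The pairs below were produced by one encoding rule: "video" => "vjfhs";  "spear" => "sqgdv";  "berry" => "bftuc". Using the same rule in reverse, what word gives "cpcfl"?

Letter i (0-indexed) is shifted by i+0, so successive shifts are 0, 1, 2, ….
Undoing it on cpcfl: c−0=c, p−1=o, c−2=a, f−3=c, l−4=h.

coach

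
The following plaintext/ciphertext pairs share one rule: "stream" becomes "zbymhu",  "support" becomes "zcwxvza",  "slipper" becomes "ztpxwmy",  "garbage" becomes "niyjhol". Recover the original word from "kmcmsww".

develop

Shifts by position in stream: pos 0: s→z (+7), pos 1: t→b (+8), pos 2: r→y (+7), pos 3: e→m (+8) — repeating every 2. It's a Vigenère-style cipher with numeric key [7,8]: position i shifts by key[i mod 2].
Undoing it on kmcmsww: k−7=d, m−8=e, c−7=v, m−8=e, s−7=l, w−8=o, w−7=p.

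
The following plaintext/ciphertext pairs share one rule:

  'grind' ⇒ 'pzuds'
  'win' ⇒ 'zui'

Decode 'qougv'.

The output letters match the input read backwards, each shifted +12: grind reversed is dnirg. Two steps: reverse the string, then apply a Caesar shift of +12.
Undoing it on qougv: shift back: q−12=e, o−12=c, u−12=i, g−12=u, v−12=j → eciuj; then reverse → juice.

juice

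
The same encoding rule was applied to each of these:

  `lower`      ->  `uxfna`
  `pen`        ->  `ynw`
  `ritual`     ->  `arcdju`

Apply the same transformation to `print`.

Compare letters: l→u is +9, o→x is +9, w→f is +9 — a constant shift. It's a constant shift of +9 (ROT9).
Applying it to print: p+9=y, r+9=a, i+9=r, n+9=w, t+9=c.

yarwc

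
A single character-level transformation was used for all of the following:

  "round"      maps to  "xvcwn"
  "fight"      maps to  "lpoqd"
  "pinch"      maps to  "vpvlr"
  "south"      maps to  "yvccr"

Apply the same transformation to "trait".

zyird

In round: r→x is +6, o→v is +7, u→c is +8, n→w is +9 — the shift increases by 1 each position. Each letter shifts forward by (position + 6), i.e. 6, 7, 8, … — the shift grows by one for each successive letter.
On trait: t+6=z, r+7=y, a+8=i, i+9=r, t+10=d.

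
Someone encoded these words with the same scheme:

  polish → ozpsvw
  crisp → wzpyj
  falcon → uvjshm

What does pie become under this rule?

The output letters match the input read backwards, each shifted +7: polish reversed is hsilop. Two steps: reverse the string, then apply a Caesar shift of +7.
For pie: reverse → eip; then shift: e+7=l, i+7=p, p+7=w.

lpw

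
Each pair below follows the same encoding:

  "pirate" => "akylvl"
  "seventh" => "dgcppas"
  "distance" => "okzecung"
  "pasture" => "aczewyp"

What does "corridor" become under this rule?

Shifts by position in pirate: pos 0: p→a (+11), pos 1: i→k (+2), pos 2: r→y (+7), pos 3: a→l (+11), pos 4: t→v (+2), pos 5: e→l (+7) — repeating every 3. It's a Vigenère-style cipher with numeric key [11,2,7]: position i shifts by key[i mod 3].
For corridor: c+11=n, o+2=q, r+7=y, r+11=c, i+2=k, d+7=k, o+11=z, r+2=t.

nqyckkzt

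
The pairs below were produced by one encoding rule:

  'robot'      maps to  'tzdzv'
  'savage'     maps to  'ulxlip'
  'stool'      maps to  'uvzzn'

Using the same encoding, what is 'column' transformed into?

The rule splits by letter class: vowels +11, consonants +2.
On column: c(cons)+2=e, o(vowel)+11=z, l(cons)+2=n, u(vowel)+11=f, m(cons)+2=o, n(cons)+2=p.

eznfop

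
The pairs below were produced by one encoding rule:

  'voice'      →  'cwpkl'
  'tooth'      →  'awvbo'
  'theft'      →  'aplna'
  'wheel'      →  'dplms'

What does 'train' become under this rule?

azhqu

Shifts by position in voice: pos 0: v→c (+7), pos 1: o→w (+8), pos 2: i→p (+7), pos 3: c→k (+8) — repeating every 2. The shifts repeat in a cycle of length 2: positions 0,1,… shift by +7, +8, then the pattern repeats.
For train: t+7=a, r+8=z, a+7=h, i+8=q, n+7=u.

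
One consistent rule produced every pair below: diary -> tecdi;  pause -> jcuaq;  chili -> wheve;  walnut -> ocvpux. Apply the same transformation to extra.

d(3)→t(19) and i(8)→e(4) fit y≡23x+2 (mod 26); the inverse of 23 mod 26 is 17. This is an affine cipher: with a=0,…,z=25, each position x becomes (23x+2) mod 26.
On extra: e(4)→23·4+2≡16=q; x(23)→23·23+2≡11=l; t(19)→23·19+2≡23=x; r(17)→23·17+2≡3=d; a(0)→23·0+2≡2=c (all mod 26).

qlxdc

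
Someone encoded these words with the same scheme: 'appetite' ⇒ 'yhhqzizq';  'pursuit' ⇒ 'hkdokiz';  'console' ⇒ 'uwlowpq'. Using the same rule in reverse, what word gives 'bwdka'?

forum

This is an affine cipher: with a=0,…,z=25, each position x becomes (11x+24) mod 26.
Reversing it on bwdka: b(1)→19·(1−24)≡5=f; w(22)→19·(22−24)≡14=o; d(3)→19·(3−24)≡17=r; k(10)→19·(10−24)≡20=u; a(0)→19·(0−24)≡12=m (all mod 26).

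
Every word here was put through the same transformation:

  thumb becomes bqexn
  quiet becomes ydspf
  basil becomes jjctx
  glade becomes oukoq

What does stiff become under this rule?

acsqr

Letter i (0-indexed) is shifted by i+8, so successive shifts are 8, 9, 10, ….
On stiff: s+8=a, t+9=c, i+10=s, f+11=q, f+12=r.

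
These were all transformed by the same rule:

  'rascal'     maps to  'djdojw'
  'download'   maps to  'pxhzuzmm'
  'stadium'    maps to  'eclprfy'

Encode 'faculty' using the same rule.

A repeating key of period 3 is used — shifts +12, +9, +11 over and over.
On faculty: f+12=r, a+9=j, c+11=n, u+12=g, l+9=u, t+11=e, y+12=k.

rjnguek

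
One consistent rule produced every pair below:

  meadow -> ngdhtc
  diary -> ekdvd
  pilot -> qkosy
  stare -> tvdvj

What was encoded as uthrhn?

In meadow: m→n is +1, e→g is +2, a→d is +3, d→h is +4 — the shift increases by 1 each position. The shift increases by 1 at each position, starting from +1: 1, 2, 3, ….
Undoing it on uthrhn: u−1=t, t−2=r, h−3=e, r−4=n, h−5=c, n−6=h.

trench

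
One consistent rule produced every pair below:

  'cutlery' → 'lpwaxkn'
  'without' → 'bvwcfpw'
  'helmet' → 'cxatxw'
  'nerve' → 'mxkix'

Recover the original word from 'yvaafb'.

pillow

This is an affine cipher: with a=0,…,z=25, each position x becomes (19x+25) mod 26.
Decoding yvaafb: y(24)→11·(24−25)≡15=p; v(21)→11·(21−25)≡8=i; a(0)→11·(0−25)≡11=l; a(0)→11·(0−25)≡11=l; f(5)→11·(5−25)≡14=o; b(1)→11·(1−25)≡22=w (all mod 26).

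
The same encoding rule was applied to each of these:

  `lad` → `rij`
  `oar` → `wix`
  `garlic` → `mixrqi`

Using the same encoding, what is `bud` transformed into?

The shift depends on letter class: consonant l→r is +6, but vowel a→i is +8. Two shifts are in play — +8 for a/e/i/o/u, +6 for every other letter.
For bud: b(cons)+6=h, u(vowel)+8=c, d(cons)+6=j.

hcj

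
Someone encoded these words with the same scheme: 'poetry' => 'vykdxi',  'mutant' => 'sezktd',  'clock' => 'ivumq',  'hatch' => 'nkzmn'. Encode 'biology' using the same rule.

Shifts by position in poetry: pos 0: p→v (+6), pos 1: o→y (+10), pos 2: e→k (+6), pos 3: t→d (+10) — repeating every 2. A repeating key of period 2 is used — shifts +6, +10 over and over.
On biology: b+6=h, i+10=s, o+6=u, l+10=v, o+6=u, g+10=q, y+6=e.

hsuvuqe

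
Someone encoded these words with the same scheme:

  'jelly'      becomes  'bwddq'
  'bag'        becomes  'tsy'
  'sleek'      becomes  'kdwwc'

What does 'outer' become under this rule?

gmlwj

Compare letters: j→b is +18, e→w is +18, l→d is +18 — a constant shift. This is a Caesar cipher with shift 18.
On outer: o+18=g, u+18=m, t+18=l, e+18=w, r+18=j.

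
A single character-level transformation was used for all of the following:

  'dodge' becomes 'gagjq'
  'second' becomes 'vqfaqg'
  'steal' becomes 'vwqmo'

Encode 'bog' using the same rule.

eaj

The shift depends on letter class: consonant d→g is +3, but vowel o→a is +12. Vowels shift forward by 12 and consonants shift forward by 3.
Applying it to bog: b(cons)+3=e, o(vowel)+12=a, g(cons)+3=j.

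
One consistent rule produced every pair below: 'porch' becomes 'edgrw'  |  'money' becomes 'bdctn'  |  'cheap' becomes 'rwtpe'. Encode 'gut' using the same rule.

vji

Compare letters: p→e is +15, o→d is +15, r→g is +15 — a constant shift. This is a Caesar cipher with shift 15.
Applying it to gut: g+15=v, u+15=j, t+15=i.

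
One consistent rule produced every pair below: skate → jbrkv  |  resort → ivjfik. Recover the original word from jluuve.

Compare letters: s→j is +17, k→b is +17, a→r is +17 — a constant shift. This is a Caesar cipher with shift 17.
Undoing it on jluuve: j−17=s, l−17=u, u−17=d, u−17=d, v−17=e, e−17=n.

sudden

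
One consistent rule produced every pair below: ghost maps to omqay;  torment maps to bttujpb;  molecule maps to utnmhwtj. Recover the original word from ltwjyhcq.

Shifts by position in ghost: pos 0: g→o (+8), pos 1: h→m (+5), pos 2: o→q (+2), pos 3: s→a (+8), pos 4: t→y (+5) — repeating every 3. It's a Vigenère-style cipher with numeric key [8,5,2]: position i shifts by key[i mod 3].
Decoding ltwjyhcq: l−8=d, t−5=o, w−2=u, j−8=b, y−5=t, h−2=f, c−8=u, q−5=l.

doubtful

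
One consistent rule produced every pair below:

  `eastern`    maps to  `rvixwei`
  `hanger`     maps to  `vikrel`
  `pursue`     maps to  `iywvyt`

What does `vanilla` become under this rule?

eppmrez

The output letters match the input read backwards, each shifted +4: eastern reversed is nretsae. Read the word backwards and shift each letter +4.
For vanilla: reverse → allinav; then shift: a+4=e, l+4=p, l+4=p, i+4=m, n+4=r, a+4=e, v+4=z.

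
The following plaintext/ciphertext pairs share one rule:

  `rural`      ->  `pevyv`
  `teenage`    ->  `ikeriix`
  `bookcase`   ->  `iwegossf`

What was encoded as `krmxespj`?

floating

The output letters match the input read backwards, each shifted +4: rural reversed is larur. The word is reversed, then every letter is shifted forward by 4.
Reversing it on krmxespj: shift back: k−4=g, r−4=n, m−4=i, x−4=t, e−4=a, s−4=o, p−4=l, j−4=f → gnitaolf; then reverse → floating.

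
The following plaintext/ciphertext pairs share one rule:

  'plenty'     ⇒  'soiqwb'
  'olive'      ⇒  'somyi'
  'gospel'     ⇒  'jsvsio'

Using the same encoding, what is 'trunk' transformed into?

The shift depends on letter class: consonant p→s is +3, but vowel e→i is +4. The rule splits by letter class: vowels +4, consonants +3.
Applying it to trunk: t(cons)+3=w, r(cons)+3=u, u(vowel)+4=y, n(cons)+3=q, k(cons)+3=n.

wuyqn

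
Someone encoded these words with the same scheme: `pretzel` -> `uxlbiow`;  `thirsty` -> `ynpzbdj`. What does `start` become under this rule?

In pretzel: p→u is +5, r→x is +6, e→l is +7, t→b is +8 — the shift increases by 1 each position. The shift increases by 1 at each position, starting from +5: 5, 6, 7, ….
On start: s+5=x, t+6=z, a+7=h, r+8=z, t+9=c.

xzhzc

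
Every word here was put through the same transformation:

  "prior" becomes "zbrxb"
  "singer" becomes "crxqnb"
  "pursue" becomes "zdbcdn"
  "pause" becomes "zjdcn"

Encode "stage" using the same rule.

The shift depends on letter class: consonant p→z is +10, but vowel i→r is +9. The rule splits by letter class: vowels +9, consonants +10.
For stage: s(cons)+10=c, t(cons)+10=d, a(vowel)+9=j, g(cons)+10=q, e(vowel)+9=n.

cdjqn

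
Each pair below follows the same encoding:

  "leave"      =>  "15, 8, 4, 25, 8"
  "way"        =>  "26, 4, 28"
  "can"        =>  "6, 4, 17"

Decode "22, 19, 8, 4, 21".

Letters become their 1-based position plus 3 (so a→4, b→5, …).
Undoing it on 22, 19, 8, 4, 21: 22→(22−3)÷1=19=s, 19→(19−3)÷1=16=p, 8→(8−3)÷1=5=e, 4→(4−3)÷1=1=a, 21→(21−3)÷1=18=r.

spear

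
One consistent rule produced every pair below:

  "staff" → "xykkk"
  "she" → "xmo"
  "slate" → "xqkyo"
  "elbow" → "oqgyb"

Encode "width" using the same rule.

bsiym

Two shifts are in play — +10 for a/e/i/o/u, +5 for every other letter.
Applying it to width: w(cons)+5=b, i(vowel)+10=s, d(cons)+5=i, t(cons)+5=y, h(cons)+5=m.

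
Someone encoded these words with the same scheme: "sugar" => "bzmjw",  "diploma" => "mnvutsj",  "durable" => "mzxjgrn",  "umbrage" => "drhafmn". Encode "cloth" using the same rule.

Shifts by position in sugar: pos 0: s→b (+9), pos 1: u→z (+5), pos 2: g→m (+6), pos 3: a→j (+9), pos 4: r→w (+5) — repeating every 3. A repeating key of period 3 is used — shifts +9, +5, +6 over and over.
Applying it to cloth: c+9=l, l+5=q, o+6=u, t+9=c, h+5=m.

lqucm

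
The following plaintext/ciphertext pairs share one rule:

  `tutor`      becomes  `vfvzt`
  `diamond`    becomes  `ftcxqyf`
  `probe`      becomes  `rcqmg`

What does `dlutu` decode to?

basis

Shifts by position in tutor: pos 0: t→v (+2), pos 1: u→f (+11), pos 2: t→v (+2), pos 3: o→z (+11) — repeating every 2. The shifts repeat in a cycle of length 2: positions 0,1,… shift by +2, +11, then the pattern repeats.
Undoing it on dlutu: d−2=b, l−11=a, u−2=s, t−11=i, u−2=s.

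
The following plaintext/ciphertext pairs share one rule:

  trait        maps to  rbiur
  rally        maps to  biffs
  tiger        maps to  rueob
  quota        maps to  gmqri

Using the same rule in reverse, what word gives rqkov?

token

t(19)→r(17) and r(17)→b(1) fit y≡21x+8 (mod 26); the inverse of 21 mod 26 is 5. This is an affine cipher: with a=0,…,z=25, each position x becomes (21x+8) mod 26.
Reversing it on rqkov: r(17)→5·(17−8)≡19=t; q(16)→5·(16−8)≡14=o; k(10)→5·(10−8)≡10=k; o(14)→5·(14−8)≡4=e; v(21)→5·(21−8)≡13=n (all mod 26).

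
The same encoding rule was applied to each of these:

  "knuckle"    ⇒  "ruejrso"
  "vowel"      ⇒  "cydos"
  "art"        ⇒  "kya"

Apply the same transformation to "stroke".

zayyro

Two shifts are in play — +10 for a/e/i/o/u, +7 for every other letter.
On stroke: s(cons)+7=z, t(cons)+7=a, r(cons)+7=y, o(vowel)+10=y, k(cons)+7=r, e(vowel)+10=o.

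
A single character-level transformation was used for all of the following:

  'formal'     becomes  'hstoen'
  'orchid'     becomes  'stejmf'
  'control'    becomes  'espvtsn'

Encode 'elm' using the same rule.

The shift depends on letter class: consonant f→h is +2, but vowel o→s is +4. The rule splits by letter class: vowels +4, consonants +2.
For elm: e(vowel)+4=i, l(cons)+2=n, m(cons)+2=o.

ino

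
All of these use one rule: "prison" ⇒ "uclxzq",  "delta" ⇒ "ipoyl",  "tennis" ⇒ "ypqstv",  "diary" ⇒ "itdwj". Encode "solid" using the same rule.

Shifts by position in prison: pos 0: p→u (+5), pos 1: r→c (+11), pos 2: i→l (+3), pos 3: s→x (+5), pos 4: o→z (+11), pos 5: n→q (+3) — repeating every 3. It's a Vigenère-style cipher with numeric key [5,11,3]: position i shifts by key[i mod 3].
On solid: s+5=x, o+11=z, l+3=o, i+5=n, d+11=o.

xzono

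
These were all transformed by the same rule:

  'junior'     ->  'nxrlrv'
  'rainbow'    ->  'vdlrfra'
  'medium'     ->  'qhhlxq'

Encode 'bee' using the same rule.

The shift depends on letter class: consonant j→n is +4, but vowel u→x is +3. The rule splits by letter class: vowels +3, consonants +4.
Applying it to bee: b(cons)+4=f, e(vowel)+3=h, e(vowel)+3=h.

fhh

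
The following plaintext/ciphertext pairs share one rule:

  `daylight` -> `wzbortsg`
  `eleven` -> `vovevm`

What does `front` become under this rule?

Each letter is replaced by its mirror in the alphabet: a↔z, b↔y, c↔x, and so on (the Atbash cipher).
For front: f↔u, r↔i, o↔l, n↔m, t↔g.

uilmg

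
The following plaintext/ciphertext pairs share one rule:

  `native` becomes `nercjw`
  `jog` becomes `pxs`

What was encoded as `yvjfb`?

The output letters match the input read backwards, each shifted +9: native reversed is evitan. The word is reversed, then every letter is shifted forward by 9.
Undoing it on yvjfb: shift back: y−9=p, v−9=m, j−9=a, f−9=w, b−9=s → pmaws; then reverse → swamp.

swamp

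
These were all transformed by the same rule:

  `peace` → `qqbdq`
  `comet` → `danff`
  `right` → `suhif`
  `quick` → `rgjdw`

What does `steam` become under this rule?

tffby

Shifts by position in peace: pos 0: p→q (+1), pos 1: e→q (+12), pos 2: a→b (+1), pos 3: c→d (+1), pos 4: e→q (+12) — repeating every 3. It's a Vigenère-style cipher with numeric key [1,12,1]: position i shifts by key[i mod 3].
On steam: s+1=t, t+12=f, e+1=f, a+1=b, m+12=y.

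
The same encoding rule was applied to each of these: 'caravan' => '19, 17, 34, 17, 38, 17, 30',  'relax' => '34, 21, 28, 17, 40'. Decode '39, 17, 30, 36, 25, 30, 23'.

c is letter #3 and maps to 19: an offset of 16. Letters become their 1-based position plus 16 (so a→17, b→18, …).
Decoding 39, 17, 30, 36, 25, 30, 23: 39→(39−16)÷1=23=w, 17→(17−16)÷1=1=a, 30→(30−16)÷1=14=n, 36→(36−16)÷1=20=t, 25→(25−16)÷1=9=i, 30→(30−16)÷1=14=n, 23→(23−16)÷1=7=g.

wanting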